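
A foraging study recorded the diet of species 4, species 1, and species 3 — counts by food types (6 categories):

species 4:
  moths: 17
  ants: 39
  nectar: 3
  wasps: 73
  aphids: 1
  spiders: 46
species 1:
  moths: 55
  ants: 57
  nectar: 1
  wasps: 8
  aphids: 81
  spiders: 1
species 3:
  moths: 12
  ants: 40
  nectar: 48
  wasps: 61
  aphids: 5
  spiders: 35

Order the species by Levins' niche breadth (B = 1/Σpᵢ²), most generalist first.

species 3 > species 4 > species 1

Proportions for species 4 (n=179): 17/179=0.0950, 39/179=0.2179, 3/179=0.0168, 73/179=0.4078, 1/179=0.0056, 46/179=0.2570
Proportions for species 1 (n=203): 55/203=0.2709, 57/203=0.2808, 1/203=0.0049, 8/203=0.0394, 81/203=0.3990, 1/203=0.0049
Proportions for species 3 (n=201): 12/201=0.0597, 40/201=0.1990, 48/201=0.2388, 61/201=0.3035, 5/201=0.0249, 35/201=0.1741
Σp_4ᵢ² = 0.0950² + 0.2179² + 0.0168² + 0.4078² + 0.0056² + 0.2570² = 0.009025 + 0.047480 + 0.000282 + 0.166301 + 0.000031 + 0.066049 = 0.289168
B_4 = 1 / 0.289168 = 3.4582
Σp_1ᵢ² = 0.2709² + 0.2808² + 0.0049² + 0.0394² + 0.3990² + 0.0049² = 0.073387 + 0.078849 + 0.000024 + 0.001552 + 0.159201 + 0.000024 = 0.313037
B_1 = 1 / 0.313037 = 3.1945
Σp_3ᵢ² = 0.0597² + 0.1990² + 0.2388² + 0.3035² + 0.0249² + 0.1741² = 0.003564 + 0.039601 + 0.057025 + 0.092112 + 0.000620 + 0.030311 = 0.223233
B_3 = 1 / 0.223233 = 4.4796
Ranking by B (broadest → narrowest): species 3 (4.48) > species 4 (3.46) > species 1 (3.19)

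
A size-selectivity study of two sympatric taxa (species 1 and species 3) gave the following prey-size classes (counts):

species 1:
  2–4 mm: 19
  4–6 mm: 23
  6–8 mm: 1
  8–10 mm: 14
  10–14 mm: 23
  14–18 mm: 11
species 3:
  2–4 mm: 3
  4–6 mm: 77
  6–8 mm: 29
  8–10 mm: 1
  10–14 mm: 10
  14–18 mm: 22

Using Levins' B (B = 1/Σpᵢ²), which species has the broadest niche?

Proportions for species 1 (n=91): 19/91=0.2088, 23/91=0.2527, 1/91=0.0110, 14/91=0.1538, 23/91=0.2527, 11/91=0.1209
Proportions for species 3 (n=142): 3/142=0.0211, 77/142=0.5423, 29/142=0.2042, 1/142=0.0070, 10/142=0.0704, 22/142=0.1549
Σp_1ᵢ² = 0.2088² + 0.2527² + 0.0110² + 0.1538² + 0.2527² + 0.1209² = 0.043597 + 0.063857 + 0.000121 + 0.023654 + 0.063857 + 0.014617 = 0.209703
B_1 = 1 / 0.209703 = 4.7686
Σp_3ᵢ² = 0.0211² + 0.5423² + 0.2042² + 0.0070² + 0.0704² + 0.1549² = 0.000445 + 0.294089 + 0.041698 + 0.000049 + 0.004956 + 0.023994 = 0.365231
B_3 = 1 / 0.365231 = 2.7380
Highest B → broadest niche (most generalist): species 1 (B = 4.77).

species 1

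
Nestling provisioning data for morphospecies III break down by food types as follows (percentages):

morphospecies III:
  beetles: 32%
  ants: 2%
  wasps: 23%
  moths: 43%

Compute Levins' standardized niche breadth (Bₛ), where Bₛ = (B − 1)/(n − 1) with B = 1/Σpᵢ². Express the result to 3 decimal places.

Convert percentages to proportions (divide by 100).
Σpᵢ² = 0.32² + 0.02² + 0.23² + 0.43² = 0.1024 + 0.0004 + 0.0529 + 0.1849 = 0.3406
B = 1 / 0.3406 = 2.93600
Bₛ = (B − 1)/(n − 1) = (2.93600 − 1)/(4 − 1) = 1.93600/3 = 0.64533

0.645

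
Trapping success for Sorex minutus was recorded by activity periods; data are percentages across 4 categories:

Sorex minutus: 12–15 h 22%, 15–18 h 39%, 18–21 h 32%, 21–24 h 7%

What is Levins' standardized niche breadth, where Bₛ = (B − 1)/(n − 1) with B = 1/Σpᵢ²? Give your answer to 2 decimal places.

0.75

Convert percentages to proportions (divide by 100).
Σpᵢ² = 0.22² + 0.39² + 0.32² + 0.07² = 0.0484 + 0.1521 + 0.1024 + 0.0049 = 0.3078
B = 1 / 0.3078 = 3.2489
Bₛ = (B − 1)/(n − 1) = (3.2489 − 1)/(4 − 1) = 2.2489/3 = 0.7496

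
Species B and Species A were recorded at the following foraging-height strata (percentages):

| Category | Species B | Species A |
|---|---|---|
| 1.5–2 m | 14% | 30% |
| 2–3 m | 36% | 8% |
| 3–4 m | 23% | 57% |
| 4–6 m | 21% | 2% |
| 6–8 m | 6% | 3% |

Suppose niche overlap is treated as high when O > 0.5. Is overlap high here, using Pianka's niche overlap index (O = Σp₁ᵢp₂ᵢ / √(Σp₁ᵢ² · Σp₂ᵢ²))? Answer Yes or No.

Convert percentages to proportions (divide by 100).
Σ p₁ᵢp₂ᵢ = 0.0420 + 0.0288 + 0.1311 + 0.0042 + 0.0018 = 0.2079
Σp_1ᵢ² = 0.14² + 0.36² + 0.23² + 0.21² + 0.06² = 0.0196 + 0.1296 + 0.0529 + 0.0441 + 0.0036 = 0.2498
Σp_2ᵢ² = 0.30² + 0.08² + 0.57² + 0.02² + 0.03² = 0.0900 + 0.0064 + 0.3249 + 0.0004 + 0.0009 = 0.4226
O = 0.2079 / √(0.2498 × 0.4226) = 0.2079 / 0.32491 = 0.6399
O = 0.6399 > 0.5 → Yes.

Yes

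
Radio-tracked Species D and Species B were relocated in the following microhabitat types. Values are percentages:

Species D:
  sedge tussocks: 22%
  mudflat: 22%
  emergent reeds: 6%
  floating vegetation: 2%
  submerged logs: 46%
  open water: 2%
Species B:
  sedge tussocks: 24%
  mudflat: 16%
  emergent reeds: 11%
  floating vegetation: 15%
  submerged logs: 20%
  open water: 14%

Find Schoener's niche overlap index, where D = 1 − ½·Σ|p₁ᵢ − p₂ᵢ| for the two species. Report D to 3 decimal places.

0.680

Convert percentages to proportions (divide by 100).
Σ|p₁ᵢ − p₂ᵢ| = 0.02 + 0.06 + 0.05 + 0.13 + 0.26 + 0.12 = 0.64
D = 1 − ½ × 0.64 = 1 − 0.320 = 0.68000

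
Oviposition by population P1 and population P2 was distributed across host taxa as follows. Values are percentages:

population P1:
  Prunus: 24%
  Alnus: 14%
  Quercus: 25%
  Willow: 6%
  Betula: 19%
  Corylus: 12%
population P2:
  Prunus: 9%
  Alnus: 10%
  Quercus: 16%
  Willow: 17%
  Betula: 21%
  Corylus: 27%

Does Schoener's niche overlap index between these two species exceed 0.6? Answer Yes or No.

Yes

Convert percentages to proportions (divide by 100).
Σ|p₁ᵢ − p₂ᵢ| = 0.15 + 0.04 + 0.09 + 0.11 + 0.02 + 0.15 = 0.56
D = 1 − ½ × 0.56 = 1 − 0.280 = 0.7200
D = 0.7200 > 0.6 → Yes.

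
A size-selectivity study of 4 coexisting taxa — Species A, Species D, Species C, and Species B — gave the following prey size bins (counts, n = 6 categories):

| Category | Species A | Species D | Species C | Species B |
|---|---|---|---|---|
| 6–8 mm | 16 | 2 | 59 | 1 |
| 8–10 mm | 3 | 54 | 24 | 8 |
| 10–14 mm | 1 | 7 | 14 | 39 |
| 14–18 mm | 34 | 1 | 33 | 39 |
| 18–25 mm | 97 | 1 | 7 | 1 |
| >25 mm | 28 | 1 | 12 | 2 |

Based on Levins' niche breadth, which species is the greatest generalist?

Species C

Proportions for Species A (n=179): 16/179=0.0894, 3/179=0.0168, 1/179=0.0056, 34/179=0.1899, 97/179=0.5419, 28/179=0.1564
Proportions for Species D (n=66): 2/66=0.0303, 54/66=0.8182, 7/66=0.1061, 1/66=0.0152, 1/66=0.0152, 1/66=0.0152
Proportions for Species C (n=149): 59/149=0.3960, 24/149=0.1611, 14/149=0.0940, 33/149=0.2215, 7/149=0.0470, 12/149=0.0805
Proportions for Species B (n=90): 1/90=0.0111, 8/90=0.0889, 39/90=0.4333, 39/90=0.4333, 1/90=0.0111, 2/90=0.0222
Σp_Aᵢ² = 0.0894² + 0.0168² + 0.0056² + 0.1899² + 0.5419² + 0.1564² = 0.007992 + 0.000282 + 0.000031 + 0.036062 + 0.293656 + 0.024461 = 0.362484
B_A = 1 / 0.362484 = 2.7587
Σp_Dᵢ² = 0.0303² + 0.8182² + 0.1061² + 0.0152² + 0.0152² + 0.0152² = 0.000918 + 0.669451 + 0.011257 + 0.000231 + 0.000231 + 0.000231 = 0.682319
B_D = 1 / 0.682319 = 1.4656
Σp_Cᵢ² = 0.3960² + 0.1611² + 0.0940² + 0.2215² + 0.0470² + 0.0805² = 0.156816 + 0.025953 + 0.008836 + 0.049062 + 0.002209 + 0.006480 = 0.249356
B_C = 1 / 0.249356 = 4.0103
Σp_Bᵢ² = 0.0111² + 0.0889² + 0.4333² + 0.4333² + 0.0111² + 0.0222² = 0.000123 + 0.007903 + 0.187749 + 0.187749 + 0.000123 + 0.000493 = 0.384140
B_B = 1 / 0.384140 = 2.6032
Highest B → broadest niche (most generalist): Species C (B = 4.01).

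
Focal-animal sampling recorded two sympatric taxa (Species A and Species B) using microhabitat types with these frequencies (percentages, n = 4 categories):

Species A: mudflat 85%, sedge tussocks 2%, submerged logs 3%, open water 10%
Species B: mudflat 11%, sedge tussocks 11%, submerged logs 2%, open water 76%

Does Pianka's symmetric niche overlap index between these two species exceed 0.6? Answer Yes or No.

No

Convert percentages to proportions (divide by 100).
Σ p₁ᵢp₂ᵢ = 0.0935 + 0.0022 + 0.0006 + 0.0760 = 0.1723
Σp_1ᵢ² = 0.85² + 0.02² + 0.03² + 0.10² = 0.7225 + 0.0004 + 0.0009 + 0.0100 = 0.7338
Σp_2ᵢ² = 0.11² + 0.11² + 0.02² + 0.76² = 0.0121 + 0.0121 + 0.0004 + 0.5776 = 0.6022
O = 0.1723 / √(0.7338 × 0.6022) = 0.1723 / 0.66475 = 0.2592
O = 0.2592 < 0.6 → No.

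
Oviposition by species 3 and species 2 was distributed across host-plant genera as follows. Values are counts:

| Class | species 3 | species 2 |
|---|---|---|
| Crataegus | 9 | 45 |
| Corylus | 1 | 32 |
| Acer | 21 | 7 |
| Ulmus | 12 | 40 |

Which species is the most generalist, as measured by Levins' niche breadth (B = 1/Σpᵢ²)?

Proportions for species 3 (n=43): 9/43=0.2093, 1/43=0.0233, 21/43=0.4884, 12/43=0.2791
Proportions for species 2 (n=124): 45/124=0.3629, 32/124=0.2581, 7/124=0.0565, 40/124=0.3226
Σp_3ᵢ² = 0.2093² + 0.0233² + 0.4884² + 0.2791² = 0.043806 + 0.000543 + 0.238535 + 0.077897 = 0.360781
B_3 = 1 / 0.360781 = 2.7718
Σp_2ᵢ² = 0.3629² + 0.2581² + 0.0565² + 0.3226² = 0.131696 + 0.066616 + 0.003192 + 0.104071 = 0.305575
B_2 = 1 / 0.305575 = 3.2725
Highest B → broadest niche (most generalist): species 2 (B = 3.27).

species 2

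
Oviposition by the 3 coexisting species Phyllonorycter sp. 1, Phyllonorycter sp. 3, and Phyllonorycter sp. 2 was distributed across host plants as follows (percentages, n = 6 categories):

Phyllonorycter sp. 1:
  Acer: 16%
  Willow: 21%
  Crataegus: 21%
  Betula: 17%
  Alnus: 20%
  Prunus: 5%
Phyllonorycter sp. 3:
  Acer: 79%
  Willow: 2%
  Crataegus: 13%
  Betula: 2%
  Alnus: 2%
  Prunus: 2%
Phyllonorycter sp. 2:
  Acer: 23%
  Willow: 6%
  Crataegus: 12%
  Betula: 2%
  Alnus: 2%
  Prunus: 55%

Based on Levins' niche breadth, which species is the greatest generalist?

Convert percentages to proportions (divide by 100).
Σp_1ᵢ² = 0.16² + 0.21² + 0.21² + 0.17² + 0.20² + 0.05² = 0.0256 + 0.0441 + 0.0441 + 0.0289 + 0.0400 + 0.0025 = 0.1852
B_1 = 1 / 0.1852 = 5.3996
Σp_3ᵢ² = 0.79² + 0.02² + 0.13² + 0.02² + 0.02² + 0.02² = 0.6241 + 0.0004 + 0.0169 + 0.0004 + 0.0004 + 0.0004 = 0.6426
B_3 = 1 / 0.6426 = 1.5562
Σp_2ᵢ² = 0.23² + 0.06² + 0.12² + 0.02² + 0.02² + 0.55² = 0.0529 + 0.0036 + 0.0144 + 0.0004 + 0.0004 + 0.3025 = 0.3742
B_2 = 1 / 0.3742 = 2.6724
Highest B → broadest niche (most generalist): Phyllonorycter sp. 1 (B = 5.40).

Phyllonorycter sp. 1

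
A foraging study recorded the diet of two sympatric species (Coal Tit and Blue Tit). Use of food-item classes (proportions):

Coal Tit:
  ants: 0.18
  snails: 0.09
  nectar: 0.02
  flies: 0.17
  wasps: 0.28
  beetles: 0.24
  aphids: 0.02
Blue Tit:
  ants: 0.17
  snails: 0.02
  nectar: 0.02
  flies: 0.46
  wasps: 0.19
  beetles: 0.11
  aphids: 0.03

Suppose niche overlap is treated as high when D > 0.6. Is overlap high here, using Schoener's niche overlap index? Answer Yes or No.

Σ|p₁ᵢ − p₂ᵢ| = 0.01 + 0.07 + 0.00 + 0.29 + 0.09 + 0.13 + 0.01 = 0.60
D = 1 − ½ × 0.60 = 1 − 0.300 = 0.7000
D = 0.7000 > 0.6 → Yes.

Yes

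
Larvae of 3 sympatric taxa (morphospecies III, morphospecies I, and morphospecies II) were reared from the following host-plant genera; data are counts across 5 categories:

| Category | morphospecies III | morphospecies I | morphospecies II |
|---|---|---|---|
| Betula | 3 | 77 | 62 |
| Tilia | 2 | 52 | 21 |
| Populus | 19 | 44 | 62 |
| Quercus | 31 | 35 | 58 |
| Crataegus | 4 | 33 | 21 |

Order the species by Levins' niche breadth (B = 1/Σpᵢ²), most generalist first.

Proportions for morphospecies III (n=59): 3/59=0.0508, 2/59=0.0339, 19/59=0.3220, 31/59=0.5254, 4/59=0.0678
Proportions for morphospecies I (n=241): 77/241=0.3195, 52/241=0.2158, 44/241=0.1826, 35/241=0.1452, 33/241=0.1369
Proportions for morphospecies II (n=224): 62/224=0.2768, 21/224=0.0938, 62/224=0.2768, 58/224=0.2589, 21/224=0.0938
Σp_IIIᵢ² = 0.0508² + 0.0339² + 0.3220² + 0.5254² + 0.0678² = 0.002581 + 0.001149 + 0.103684 + 0.276045 + 0.004597 = 0.388056
B_III = 1 / 0.388056 = 2.5769
Σp_Iᵢ² = 0.3195² + 0.2158² + 0.1826² + 0.1452² + 0.1369² = 0.102080 + 0.046570 + 0.033343 + 0.021083 + 0.018742 = 0.221818
B_I = 1 / 0.221818 = 4.5082
Σp_IIᵢ² = 0.2768² + 0.0938² + 0.2768² + 0.2589² + 0.0938² = 0.076618 + 0.008798 + 0.076618 + 0.067029 + 0.008798 = 0.237861
B_II = 1 / 0.237861 = 4.2041
Ranking by B (broadest → narrowest): morphospecies I (4.51) > morphospecies II (4.20) > morphospecies III (2.58)

morphospecies I > morphospecies II > morphospecies III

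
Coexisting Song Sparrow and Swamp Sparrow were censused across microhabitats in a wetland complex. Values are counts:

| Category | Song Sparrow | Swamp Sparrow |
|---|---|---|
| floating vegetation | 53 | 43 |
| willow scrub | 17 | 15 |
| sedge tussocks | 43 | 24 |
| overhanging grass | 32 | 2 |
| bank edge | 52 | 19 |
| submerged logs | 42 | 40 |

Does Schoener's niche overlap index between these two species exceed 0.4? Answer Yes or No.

Yes

Proportions for Song Sparrow (n=239): 53/239=0.2218, 17/239=0.0711, 43/239=0.1799, 32/239=0.1339, 52/239=0.2176, 42/239=0.1757
Proportions for Swamp Sparrow (n=143): 43/143=0.3007, 15/143=0.1049, 24/143=0.1678, 2/143=0.0140, 19/143=0.1329, 40/143=0.2797
Σ|p₁ᵢ − p₂ᵢ| = 0.0789 + 0.0338 + 0.0121 + 0.1199 + 0.0847 + 0.1040 = 0.4334
D = 1 − ½ × 0.4334 = 1 − 0.21670 = 0.78330
D = 0.78330 > 0.4 → Yes.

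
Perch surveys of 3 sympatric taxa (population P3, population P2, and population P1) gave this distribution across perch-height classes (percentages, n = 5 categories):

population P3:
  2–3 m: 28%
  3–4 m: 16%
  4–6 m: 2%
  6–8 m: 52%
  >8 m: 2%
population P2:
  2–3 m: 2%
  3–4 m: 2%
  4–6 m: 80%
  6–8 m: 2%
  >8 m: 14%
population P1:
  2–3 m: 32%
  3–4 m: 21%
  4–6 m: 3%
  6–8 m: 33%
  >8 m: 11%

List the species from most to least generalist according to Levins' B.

Convert percentages to proportions (divide by 100).
Σp_P3ᵢ² = 0.28² + 0.16² + 0.02² + 0.52² + 0.02² = 0.0784 + 0.0256 + 0.0004 + 0.2704 + 0.0004 = 0.3752
B_P3 = 1 / 0.3752 = 2.6652
Σp_P2ᵢ² = 0.02² + 0.02² + 0.80² + 0.02² + 0.14² = 0.0004 + 0.0004 + 0.6400 + 0.0004 + 0.0196 = 0.6608
B_P2 = 1 / 0.6608 = 1.5133
Σp_P1ᵢ² = 0.32² + 0.21² + 0.03² + 0.33² + 0.11² = 0.1024 + 0.0441 + 0.0009 + 0.1089 + 0.0121 = 0.2684
B_P1 = 1 / 0.2684 = 3.7258
Ranking by B (broadest → narrowest): population P1 (3.73) > population P3 (2.67) > population P2 (1.51)

population P1 > population P3 > population P2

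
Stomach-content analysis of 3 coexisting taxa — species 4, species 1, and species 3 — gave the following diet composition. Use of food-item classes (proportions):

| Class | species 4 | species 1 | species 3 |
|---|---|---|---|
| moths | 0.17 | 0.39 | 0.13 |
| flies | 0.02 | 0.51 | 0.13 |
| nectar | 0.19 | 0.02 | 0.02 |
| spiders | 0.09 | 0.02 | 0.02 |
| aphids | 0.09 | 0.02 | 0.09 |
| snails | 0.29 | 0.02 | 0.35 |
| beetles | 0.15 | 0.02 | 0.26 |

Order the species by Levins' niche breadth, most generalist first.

species 4 > species 3 > species 1

Σp_4ᵢ² = 0.17² + 0.02² + 0.19² + 0.09² + 0.09² + 0.29² + 0.15² = 0.0289 + 0.0004 + 0.0361 + 0.0081 + 0.0081 + 0.0841 + 0.0225 = 0.1882
B_4 = 1 / 0.1882 = 5.3135
Σp_1ᵢ² = 0.39² + 0.51² + 0.02² + 0.02² + 0.02² + 0.02² + 0.02² = 0.1521 + 0.2601 + 0.0004 + 0.0004 + 0.0004 + 0.0004 + 0.0004 = 0.4142
B_1 = 1 / 0.4142 = 2.4143
Σp_3ᵢ² = 0.13² + 0.13² + 0.02² + 0.02² + 0.09² + 0.35² + 0.26² = 0.0169 + 0.0169 + 0.0004 + 0.0004 + 0.0081 + 0.1225 + 0.0676 = 0.2328
B_3 = 1 / 0.2328 = 4.2955
Ranking by B (broadest → narrowest): species 4 (5.31) > species 3 (4.30) > species 1 (2.41)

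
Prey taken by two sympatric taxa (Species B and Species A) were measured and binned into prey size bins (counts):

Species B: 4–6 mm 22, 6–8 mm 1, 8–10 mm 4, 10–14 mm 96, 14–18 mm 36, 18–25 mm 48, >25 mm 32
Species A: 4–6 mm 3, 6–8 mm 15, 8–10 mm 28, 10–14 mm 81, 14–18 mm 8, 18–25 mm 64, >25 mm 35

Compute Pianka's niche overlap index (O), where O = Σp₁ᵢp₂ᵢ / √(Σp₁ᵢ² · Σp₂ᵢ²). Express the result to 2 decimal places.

Proportions for Species B (n=239): 22/239=0.0921, 1/239=0.0042, 4/239=0.0167, 96/239=0.4017, 36/239=0.1506, 48/239=0.2008, 32/239=0.1339
Proportions for Species A (n=234): 3/234=0.0128, 15/234=0.0641, 28/234=0.1197, 81/234=0.3462, 8/234=0.0342, 64/234=0.2735, 35/234=0.1496
Σ p₁ᵢp₂ᵢ = 0.001179 + 0.000269 + 0.001999 + 0.139069 + 0.005151 + 0.054919 + 0.020031 = 0.222617
Σp_1ᵢ² = 0.0921² + 0.0042² + 0.0167² + 0.4017² + 0.1506² + 0.2008² + 0.1339² = 0.008482 + 0.000018 + 0.000279 + 0.161363 + 0.022680 + 0.040321 + 0.017929 = 0.251072
Σp_2ᵢ² = 0.0128² + 0.0641² + 0.1197² + 0.3462² + 0.0342² + 0.2735² + 0.1496² = 0.000164 + 0.004109 + 0.014328 + 0.119854 + 0.001170 + 0.074802 + 0.022380 = 0.236807
O = 0.222617 / √(0.251072 × 0.236807) = 0.222617 / 0.2438352 = 0.9130

0.91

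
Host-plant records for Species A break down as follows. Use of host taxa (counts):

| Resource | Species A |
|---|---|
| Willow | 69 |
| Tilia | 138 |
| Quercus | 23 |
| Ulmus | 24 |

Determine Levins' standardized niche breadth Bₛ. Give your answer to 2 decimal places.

Proportions for Species A (n=254): 69/254=0.2717, 138/254=0.5433, 23/254=0.0906, 24/254=0.0945
Σpᵢ² = 0.2717² + 0.5433² + 0.0906² + 0.0945² = 0.073821 + 0.295175 + 0.008208 + 0.008930 = 0.386134
B = 1 / 0.386134 = 2.5898
Bₛ = (B − 1)/(n − 1) = (2.5898 − 1)/(4 − 1) = 1.5898/3 = 0.5299

0.53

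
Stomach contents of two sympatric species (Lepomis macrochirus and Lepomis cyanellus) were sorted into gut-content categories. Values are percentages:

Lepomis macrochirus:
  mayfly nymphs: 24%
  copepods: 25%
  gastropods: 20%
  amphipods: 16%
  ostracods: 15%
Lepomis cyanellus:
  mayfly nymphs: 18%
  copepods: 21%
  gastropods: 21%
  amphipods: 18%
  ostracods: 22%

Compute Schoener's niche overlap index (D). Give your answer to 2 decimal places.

Convert percentages to proportions (divide by 100).
Σ|p₁ᵢ − p₂ᵢ| = 0.06 + 0.04 + 0.01 + 0.02 + 0.07 = 0.20
D = 1 − ½ × 0.20 = 1 − 0.100 = 0.9000

0.90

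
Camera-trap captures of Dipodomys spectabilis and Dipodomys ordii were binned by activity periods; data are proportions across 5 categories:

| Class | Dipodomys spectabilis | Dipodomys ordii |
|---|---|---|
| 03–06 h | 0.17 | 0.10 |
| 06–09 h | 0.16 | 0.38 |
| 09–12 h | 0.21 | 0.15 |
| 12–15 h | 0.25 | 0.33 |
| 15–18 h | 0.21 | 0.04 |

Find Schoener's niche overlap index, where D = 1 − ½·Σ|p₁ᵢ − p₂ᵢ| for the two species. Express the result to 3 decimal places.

0.700

Σ|p₁ᵢ − p₂ᵢ| = 0.07 + 0.22 + 0.06 + 0.08 + 0.17 = 0.60
D = 1 − ½ × 0.60 = 1 − 0.300 = 0.70000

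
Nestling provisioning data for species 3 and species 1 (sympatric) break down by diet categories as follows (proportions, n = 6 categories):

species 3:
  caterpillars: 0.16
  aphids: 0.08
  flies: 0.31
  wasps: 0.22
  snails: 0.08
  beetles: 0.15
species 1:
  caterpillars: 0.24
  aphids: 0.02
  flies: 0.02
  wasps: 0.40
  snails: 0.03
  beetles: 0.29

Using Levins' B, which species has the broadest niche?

Σp_3ᵢ² = 0.16² + 0.08² + 0.31² + 0.22² + 0.08² + 0.15² = 0.0256 + 0.0064 + 0.0961 + 0.0484 + 0.0064 + 0.0225 = 0.2054
B_3 = 1 / 0.2054 = 4.8685
Σp_1ᵢ² = 0.24² + 0.02² + 0.02² + 0.40² + 0.03² + 0.29² = 0.0576 + 0.0004 + 0.0004 + 0.1600 + 0.0009 + 0.0841 = 0.3034
B_1 = 1 / 0.3034 = 3.2960
Highest B → broadest niche (most generalist): species 3 (B = 4.87).

species 3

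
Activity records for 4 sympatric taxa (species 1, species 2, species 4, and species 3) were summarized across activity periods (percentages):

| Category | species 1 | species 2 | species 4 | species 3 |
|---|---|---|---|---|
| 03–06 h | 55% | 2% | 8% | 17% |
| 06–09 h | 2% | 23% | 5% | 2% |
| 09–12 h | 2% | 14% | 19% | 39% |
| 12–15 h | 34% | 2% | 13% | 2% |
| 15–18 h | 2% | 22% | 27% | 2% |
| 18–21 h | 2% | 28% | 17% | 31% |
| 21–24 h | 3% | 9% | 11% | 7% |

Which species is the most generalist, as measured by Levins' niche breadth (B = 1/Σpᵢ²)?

species 4

Convert percentages to proportions (divide by 100).
Σp_1ᵢ² = 0.55² + 0.02² + 0.02² + 0.34² + 0.02² + 0.02² + 0.03² = 0.3025 + 0.0004 + 0.0004 + 0.1156 + 0.0004 + 0.0004 + 0.0009 = 0.4206
B_1 = 1 / 0.4206 = 2.3776
Σp_2ᵢ² = 0.02² + 0.23² + 0.14² + 0.02² + 0.22² + 0.28² + 0.09² = 0.0004 + 0.0529 + 0.0196 + 0.0004 + 0.0484 + 0.0784 + 0.0081 = 0.2082
B_2 = 1 / 0.2082 = 4.8031
Σp_4ᵢ² = 0.08² + 0.05² + 0.19² + 0.13² + 0.27² + 0.17² + 0.11² = 0.0064 + 0.0025 + 0.0361 + 0.0169 + 0.0729 + 0.0289 + 0.0121 = 0.1758
B_4 = 1 / 0.1758 = 5.6883
Σp_3ᵢ² = 0.17² + 0.02² + 0.39² + 0.02² + 0.02² + 0.31² + 0.07² = 0.0289 + 0.0004 + 0.1521 + 0.0004 + 0.0004 + 0.0961 + 0.0049 = 0.2832
B_3 = 1 / 0.2832 = 3.5311
Highest B → broadest niche (most generalist): species 4 (B = 5.69).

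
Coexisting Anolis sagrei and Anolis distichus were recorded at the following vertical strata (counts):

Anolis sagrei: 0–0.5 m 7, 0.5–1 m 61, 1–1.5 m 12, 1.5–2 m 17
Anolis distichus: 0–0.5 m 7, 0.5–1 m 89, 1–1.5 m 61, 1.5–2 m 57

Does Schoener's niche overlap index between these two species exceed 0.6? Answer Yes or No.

Proportions for Anolis sagrei (n=97): 7/97=0.0722, 61/97=0.6289, 12/97=0.1237, 17/97=0.1753
Proportions for Anolis distichus (n=214): 7/214=0.0327, 89/214=0.4159, 61/214=0.2850, 57/214=0.2664
Σ|p₁ᵢ − p₂ᵢ| = 0.0395 + 0.2130 + 0.1613 + 0.0911 = 0.5049
D = 1 − ½ × 0.5049 = 1 − 0.25245 = 0.74755
D = 0.74755 > 0.6 → Yes.

Yes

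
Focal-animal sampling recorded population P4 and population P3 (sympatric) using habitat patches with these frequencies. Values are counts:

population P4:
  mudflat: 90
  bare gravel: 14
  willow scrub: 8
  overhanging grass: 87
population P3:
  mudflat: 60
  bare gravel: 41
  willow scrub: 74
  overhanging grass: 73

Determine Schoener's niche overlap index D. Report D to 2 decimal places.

Proportions for population P4 (n=199): 90/199=0.4523, 14/199=0.0704, 8/199=0.0402, 87/199=0.4372
Proportions for population P3 (n=248): 60/248=0.2419, 41/248=0.1653, 74/248=0.2984, 73/248=0.2944
Σ|p₁ᵢ − p₂ᵢ| = 0.2104 + 0.0949 + 0.2582 + 0.1428 = 0.7063
D = 1 − ½ × 0.7063 = 1 − 0.35315 = 0.64685

0.65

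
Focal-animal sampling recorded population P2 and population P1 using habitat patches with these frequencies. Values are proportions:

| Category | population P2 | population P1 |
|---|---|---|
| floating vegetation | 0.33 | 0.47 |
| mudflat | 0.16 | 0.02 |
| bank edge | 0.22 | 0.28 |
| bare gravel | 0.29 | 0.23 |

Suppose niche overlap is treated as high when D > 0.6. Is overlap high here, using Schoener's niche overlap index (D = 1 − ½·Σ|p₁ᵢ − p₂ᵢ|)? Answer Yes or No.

Yes

Σ|p₁ᵢ − p₂ᵢ| = 0.14 + 0.14 + 0.06 + 0.06 = 0.40
D = 1 − ½ × 0.40 = 1 − 0.200 = 0.8000
D = 0.8000 > 0.6 → Yes.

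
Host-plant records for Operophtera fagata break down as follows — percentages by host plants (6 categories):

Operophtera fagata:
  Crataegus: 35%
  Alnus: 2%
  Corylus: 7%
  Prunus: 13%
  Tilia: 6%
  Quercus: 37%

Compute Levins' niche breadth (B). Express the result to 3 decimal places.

3.506

Convert percentages to proportions (divide by 100).
Σpᵢ² = 0.35² + 0.02² + 0.07² + 0.13² + 0.06² + 0.37² = 0.1225 + 0.0004 + 0.0049 + 0.0169 + 0.0036 + 0.1369 = 0.2852
B = 1 / 0.2852 = 3.50631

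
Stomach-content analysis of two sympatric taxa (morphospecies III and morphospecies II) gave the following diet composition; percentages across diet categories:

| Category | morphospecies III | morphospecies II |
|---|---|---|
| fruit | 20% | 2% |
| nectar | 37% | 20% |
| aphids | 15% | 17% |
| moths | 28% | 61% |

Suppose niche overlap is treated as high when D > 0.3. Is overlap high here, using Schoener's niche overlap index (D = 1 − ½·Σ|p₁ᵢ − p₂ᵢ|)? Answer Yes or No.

Convert percentages to proportions (divide by 100).
Σ|p₁ᵢ − p₂ᵢ| = 0.18 + 0.17 + 0.02 + 0.33 = 0.70
D = 1 − ½ × 0.70 = 1 − 0.350 = 0.6500
D = 0.6500 > 0.3 → Yes.

Yes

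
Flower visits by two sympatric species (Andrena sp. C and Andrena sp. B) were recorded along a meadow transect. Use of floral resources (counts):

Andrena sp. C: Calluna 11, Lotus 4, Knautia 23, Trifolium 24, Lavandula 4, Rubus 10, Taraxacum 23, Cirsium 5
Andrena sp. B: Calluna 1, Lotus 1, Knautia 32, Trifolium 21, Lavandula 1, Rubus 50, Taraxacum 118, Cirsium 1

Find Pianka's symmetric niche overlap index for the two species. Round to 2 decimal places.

Proportions for Andrena sp. C (n=104): 11/104=0.1058, 4/104=0.0385, 23/104=0.2212, 24/104=0.2308, 4/104=0.0385, 10/104=0.0962, 23/104=0.2212, 5/104=0.0481
Proportions for Andrena sp. B (n=225): 1/225=0.0044, 1/225=0.0044, 32/225=0.1422, 21/225=0.0933, 1/225=0.0044, 50/225=0.2222, 118/225=0.5244, 1/225=0.0044
Σ p₁ᵢp₂ᵢ = 0.000466 + 0.000169 + 0.031455 + 0.021534 + 0.000169 + 0.021376 + 0.115997 + 0.000212 = 0.191378
Σp_1ᵢ² = 0.1058² + 0.0385² + 0.2212² + 0.2308² + 0.0385² + 0.0962² + 0.2212² + 0.0481² = 0.011194 + 0.001482 + 0.048929 + 0.053269 + 0.001482 + 0.009254 + 0.048929 + 0.002314 = 0.176853
Σp_2ᵢ² = 0.0044² + 0.0044² + 0.1422² + 0.0933² + 0.0044² + 0.2222² + 0.5244² + 0.0044² = 0.000019 + 0.000019 + 0.020221 + 0.008705 + 0.000019 + 0.049373 + 0.274995 + 0.000019 = 0.353370
O = 0.191378 / √(0.176853 × 0.353370) = 0.191378 / 0.2499891 = 0.7655

0.77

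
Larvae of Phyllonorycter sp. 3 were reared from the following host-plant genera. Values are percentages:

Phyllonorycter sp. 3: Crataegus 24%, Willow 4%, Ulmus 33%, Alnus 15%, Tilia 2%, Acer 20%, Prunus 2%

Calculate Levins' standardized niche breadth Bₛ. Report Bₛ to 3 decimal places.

0.554

Convert percentages to proportions (divide by 100).
Σpᵢ² = 0.24² + 0.04² + 0.33² + 0.15² + 0.02² + 0.20² + 0.02² = 0.0576 + 0.0016 + 0.1089 + 0.0225 + 0.0004 + 0.0400 + 0.0004 = 0.2314
B = 1 / 0.2314 = 4.32152
Bₛ = (B − 1)/(n − 1) = (4.32152 − 1)/(7 − 1) = 3.32152/6 = 0.55359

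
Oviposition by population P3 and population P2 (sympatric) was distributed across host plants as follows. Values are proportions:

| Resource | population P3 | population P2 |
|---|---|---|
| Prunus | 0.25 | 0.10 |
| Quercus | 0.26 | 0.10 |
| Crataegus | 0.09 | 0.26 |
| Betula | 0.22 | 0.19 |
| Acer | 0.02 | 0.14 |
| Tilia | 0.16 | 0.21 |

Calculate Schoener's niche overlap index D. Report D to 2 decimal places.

0.66

Σ|p₁ᵢ − p₂ᵢ| = 0.15 + 0.16 + 0.17 + 0.03 + 0.12 + 0.05 = 0.68
D = 1 − ½ × 0.68 = 1 − 0.340 = 0.6600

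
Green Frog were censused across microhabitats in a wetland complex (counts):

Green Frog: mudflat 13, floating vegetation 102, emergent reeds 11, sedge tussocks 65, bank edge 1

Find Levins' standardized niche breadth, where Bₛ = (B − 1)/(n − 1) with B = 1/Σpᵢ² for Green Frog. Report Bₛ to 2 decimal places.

0.37

Proportions for Green Frog (n=192): 13/192=0.0677, 102/192=0.5313, 11/192=0.0573, 65/192=0.3385, 1/192=0.0052
Σpᵢ² = 0.0677² + 0.5313² + 0.0573² + 0.3385² + 0.0052² = 0.004583 + 0.282280 + 0.003283 + 0.114582 + 0.000027 = 0.404755
B = 1 / 0.404755 = 2.4706
Bₛ = (B − 1)/(n − 1) = (2.4706 − 1)/(5 − 1) = 1.4706/4 = 0.3677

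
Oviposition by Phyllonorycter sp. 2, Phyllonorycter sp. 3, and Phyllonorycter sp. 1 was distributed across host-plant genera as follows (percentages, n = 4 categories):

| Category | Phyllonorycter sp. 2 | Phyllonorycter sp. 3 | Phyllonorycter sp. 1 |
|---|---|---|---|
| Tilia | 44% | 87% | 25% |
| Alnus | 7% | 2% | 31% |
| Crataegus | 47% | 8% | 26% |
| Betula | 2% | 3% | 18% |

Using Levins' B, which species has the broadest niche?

Convert percentages to proportions (divide by 100).
Σp_2ᵢ² = 0.44² + 0.07² + 0.47² + 0.02² = 0.1936 + 0.0049 + 0.2209 + 0.0004 = 0.4198
B_2 = 1 / 0.4198 = 2.3821
Σp_3ᵢ² = 0.87² + 0.02² + 0.08² + 0.03² = 0.7569 + 0.0004 + 0.0064 + 0.0009 = 0.7646
B_3 = 1 / 0.7646 = 1.3079
Σp_1ᵢ² = 0.25² + 0.31² + 0.26² + 0.18² = 0.0625 + 0.0961 + 0.0676 + 0.0324 = 0.2586
B_1 = 1 / 0.2586 = 3.8670
Highest B → broadest niche (most generalist): Phyllonorycter sp. 1 (B = 3.87).

Phyllonorycter sp. 1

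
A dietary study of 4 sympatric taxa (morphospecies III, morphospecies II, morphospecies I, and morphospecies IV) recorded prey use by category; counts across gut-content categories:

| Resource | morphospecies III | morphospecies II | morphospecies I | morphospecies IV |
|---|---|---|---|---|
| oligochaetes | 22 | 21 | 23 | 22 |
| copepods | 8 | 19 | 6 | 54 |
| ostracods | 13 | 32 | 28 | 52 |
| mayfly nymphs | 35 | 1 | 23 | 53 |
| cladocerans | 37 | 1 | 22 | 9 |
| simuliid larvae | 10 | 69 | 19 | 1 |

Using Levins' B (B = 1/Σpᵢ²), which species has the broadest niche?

morphospecies I

Proportions for morphospecies III (n=125): 22/125=0.1760, 8/125=0.0640, 13/125=0.1040, 35/125=0.2800, 37/125=0.2960, 10/125=0.0800
Proportions for morphospecies II (n=143): 21/143=0.1469, 19/143=0.1329, 32/143=0.2238, 1/143=0.0070, 1/143=0.0070, 69/143=0.4825
Proportions for morphospecies I (n=121): 23/121=0.1901, 6/121=0.0496, 28/121=0.2314, 23/121=0.1901, 22/121=0.1818, 19/121=0.1570
Proportions for morphospecies IV (n=191): 22/191=0.1152, 54/191=0.2827, 52/191=0.2723, 53/191=0.2775, 9/191=0.0471, 1/191=0.0052
Σp_IIIᵢ² = 0.1760² + 0.0640² + 0.1040² + 0.2800² + 0.2960² + 0.0800² = 0.030976 + 0.004096 + 0.010816 + 0.078400 + 0.087616 + 0.006400 = 0.218304
B_III = 1 / 0.218304 = 4.5808
Σp_IIᵢ² = 0.1469² + 0.1329² + 0.2238² + 0.0070² + 0.0070² + 0.4825² = 0.021580 + 0.017662 + 0.050086 + 0.000049 + 0.000049 + 0.232806 = 0.322232
B_II = 1 / 0.322232 = 3.1034
Σp_Iᵢ² = 0.1901² + 0.0496² + 0.2314² + 0.1901² + 0.1818² + 0.1570² = 0.036138 + 0.002460 + 0.053546 + 0.036138 + 0.033051 + 0.024649 = 0.185982
B_I = 1 / 0.185982 = 5.3769
Σp_IVᵢ² = 0.1152² + 0.2827² + 0.2723² + 0.2775² + 0.0471² + 0.0052² = 0.013271 + 0.079919 + 0.074147 + 0.077006 + 0.002218 + 0.000027 = 0.246588
B_IV = 1 / 0.246588 = 4.0553
Highest B → broadest niche (most generalist): morphospecies I (B = 5.38).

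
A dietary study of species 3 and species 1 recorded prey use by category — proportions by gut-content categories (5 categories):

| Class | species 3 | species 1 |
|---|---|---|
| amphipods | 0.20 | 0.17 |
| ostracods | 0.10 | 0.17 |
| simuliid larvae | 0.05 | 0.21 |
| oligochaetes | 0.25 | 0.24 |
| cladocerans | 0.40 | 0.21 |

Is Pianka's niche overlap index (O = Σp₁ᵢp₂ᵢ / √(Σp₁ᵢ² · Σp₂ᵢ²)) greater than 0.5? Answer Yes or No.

Yes

Σ p₁ᵢp₂ᵢ = 0.0340 + 0.0170 + 0.0105 + 0.0600 + 0.0840 = 0.2055
Σp_1ᵢ² = 0.20² + 0.10² + 0.05² + 0.25² + 0.40² = 0.0400 + 0.0100 + 0.0025 + 0.0625 + 0.1600 = 0.2750
Σp_2ᵢ² = 0.17² + 0.17² + 0.21² + 0.24² + 0.21² = 0.0289 + 0.0289 + 0.0441 + 0.0576 + 0.0441 = 0.2036
O = 0.2055 / √(0.2750 × 0.2036) = 0.2055 / 0.23662 = 0.8685
O = 0.8685 > 0.5 → Yes.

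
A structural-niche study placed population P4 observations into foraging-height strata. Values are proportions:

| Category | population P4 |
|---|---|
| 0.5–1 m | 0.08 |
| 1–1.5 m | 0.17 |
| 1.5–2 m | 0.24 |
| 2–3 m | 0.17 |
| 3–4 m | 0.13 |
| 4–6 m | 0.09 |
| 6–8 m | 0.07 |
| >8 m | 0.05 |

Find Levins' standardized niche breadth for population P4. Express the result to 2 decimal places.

0.78

Σpᵢ² = 0.08² + 0.17² + 0.24² + 0.17² + 0.13² + 0.09² + 0.07² + 0.05² = 0.0064 + 0.0289 + 0.0576 + 0.0289 + 0.0169 + 0.0081 + 0.0049 + 0.0025 = 0.1542
B = 1 / 0.1542 = 6.4851
Bₛ = (B − 1)/(n − 1) = (6.4851 − 1)/(8 − 1) = 5.4851/7 = 0.7836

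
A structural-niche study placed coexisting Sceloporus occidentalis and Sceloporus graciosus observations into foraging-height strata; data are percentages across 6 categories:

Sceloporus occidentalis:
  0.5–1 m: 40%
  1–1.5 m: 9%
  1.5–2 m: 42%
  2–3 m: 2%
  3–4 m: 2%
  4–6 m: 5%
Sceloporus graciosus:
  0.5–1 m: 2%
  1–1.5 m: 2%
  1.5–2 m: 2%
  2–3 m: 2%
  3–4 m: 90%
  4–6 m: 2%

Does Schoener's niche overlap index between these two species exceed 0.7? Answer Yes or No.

Convert percentages to proportions (divide by 100).
Σ|p₁ᵢ − p₂ᵢ| = 0.38 + 0.07 + 0.40 + 0.00 + 0.88 + 0.03 = 1.76
D = 1 − ½ × 1.76 = 1 − 0.880 = 0.1200
D = 0.1200 < 0.7 → No.

No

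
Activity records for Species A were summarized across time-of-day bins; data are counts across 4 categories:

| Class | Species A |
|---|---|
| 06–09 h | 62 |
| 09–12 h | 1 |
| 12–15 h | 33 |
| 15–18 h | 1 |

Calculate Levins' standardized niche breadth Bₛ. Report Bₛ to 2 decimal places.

Proportions for Species A (n=97): 62/97=0.6392, 1/97=0.0103, 33/97=0.3402, 1/97=0.0103
Σpᵢ² = 0.6392² + 0.0103² + 0.3402² + 0.0103² = 0.408577 + 0.000106 + 0.115736 + 0.000106 = 0.524525
B = 1 / 0.524525 = 1.9065
Bₛ = (B − 1)/(n − 1) = (1.9065 − 1)/(4 − 1) = 0.9065/3 = 0.3022

0.30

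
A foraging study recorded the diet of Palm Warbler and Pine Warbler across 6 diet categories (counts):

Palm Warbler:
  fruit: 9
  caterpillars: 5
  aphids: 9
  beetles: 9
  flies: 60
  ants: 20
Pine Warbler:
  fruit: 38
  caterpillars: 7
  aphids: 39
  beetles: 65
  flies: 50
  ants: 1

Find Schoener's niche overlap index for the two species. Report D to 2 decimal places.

Proportions for Palm Warbler (n=112): 9/112=0.0804, 5/112=0.0446, 9/112=0.0804, 9/112=0.0804, 60/112=0.5357, 20/112=0.1786
Proportions for Pine Warbler (n=200): 38/200=0.1900, 7/200=0.0350, 39/200=0.1950, 65/200=0.3250, 50/200=0.2500, 1/200=0.0050
Σ|p₁ᵢ − p₂ᵢ| = 0.1096 + 0.0096 + 0.1146 + 0.2446 + 0.2857 + 0.1736 = 0.9377
D = 1 − ½ × 0.9377 = 1 − 0.46885 = 0.53115

0.53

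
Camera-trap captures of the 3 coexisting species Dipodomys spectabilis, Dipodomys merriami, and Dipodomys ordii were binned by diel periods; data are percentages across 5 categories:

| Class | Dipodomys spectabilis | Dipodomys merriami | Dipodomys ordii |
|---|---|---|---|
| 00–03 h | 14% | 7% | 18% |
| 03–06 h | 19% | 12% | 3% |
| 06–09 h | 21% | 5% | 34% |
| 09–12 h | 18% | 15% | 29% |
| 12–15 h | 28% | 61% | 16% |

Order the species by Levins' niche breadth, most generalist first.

Dipodomys spectabilis > Dipodomys ordii > Dipodomys merriami

Convert percentages to proportions (divide by 100).
Σp_specᵢ² = 0.14² + 0.19² + 0.21² + 0.18² + 0.28² = 0.0196 + 0.0361 + 0.0441 + 0.0324 + 0.0784 = 0.2106
B_spec = 1 / 0.2106 = 4.7483
Σp_merrᵢ² = 0.07² + 0.12² + 0.05² + 0.15² + 0.61² = 0.0049 + 0.0144 + 0.0025 + 0.0225 + 0.3721 = 0.4164
B_merr = 1 / 0.4164 = 2.4015
Σp_ordiᵢ² = 0.18² + 0.03² + 0.34² + 0.29² + 0.16² = 0.0324 + 0.0009 + 0.1156 + 0.0841 + 0.0256 = 0.2586
B_ordi = 1 / 0.2586 = 3.8670
Ranking by B (broadest → narrowest): Dipodomys spectabilis (4.75) > Dipodomys ordii (3.87) > Dipodomys merriami (2.40)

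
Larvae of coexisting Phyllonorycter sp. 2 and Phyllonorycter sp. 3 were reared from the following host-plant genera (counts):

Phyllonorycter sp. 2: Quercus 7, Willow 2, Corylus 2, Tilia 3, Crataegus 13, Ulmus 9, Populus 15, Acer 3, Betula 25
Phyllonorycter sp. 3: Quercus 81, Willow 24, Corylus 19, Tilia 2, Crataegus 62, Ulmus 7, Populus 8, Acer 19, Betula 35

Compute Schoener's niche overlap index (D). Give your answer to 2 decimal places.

Proportions for Phyllonorycter sp. 2 (n=79): 7/79=0.0886, 2/79=0.0253, 2/79=0.0253, 3/79=0.0380, 13/79=0.1646, 9/79=0.1139, 15/79=0.1899, 3/79=0.0380, 25/79=0.3165
Proportions for Phyllonorycter sp. 3 (n=257): 81/257=0.3152, 24/257=0.0934, 19/257=0.0739, 2/257=0.0078, 62/257=0.2412, 7/257=0.0272, 8/257=0.0311, 19/257=0.0739, 35/257=0.1362
Σ|p₁ᵢ − p₂ᵢ| = 0.2266 + 0.0681 + 0.0486 + 0.0302 + 0.0766 + 0.0867 + 0.1588 + 0.0359 + 0.1803 = 0.9118
D = 1 − ½ × 0.9118 = 1 − 0.45590 = 0.54410

0.54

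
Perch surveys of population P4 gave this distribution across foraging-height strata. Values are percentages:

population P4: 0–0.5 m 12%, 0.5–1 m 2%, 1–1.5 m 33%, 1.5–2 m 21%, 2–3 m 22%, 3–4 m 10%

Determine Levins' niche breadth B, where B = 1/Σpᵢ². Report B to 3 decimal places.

Convert percentages to proportions (divide by 100).
Σpᵢ² = 0.12² + 0.02² + 0.33² + 0.21² + 0.22² + 0.10² = 0.0144 + 0.0004 + 0.1089 + 0.0441 + 0.0484 + 0.0100 = 0.2262
B = 1 / 0.2262 = 4.42087

4.421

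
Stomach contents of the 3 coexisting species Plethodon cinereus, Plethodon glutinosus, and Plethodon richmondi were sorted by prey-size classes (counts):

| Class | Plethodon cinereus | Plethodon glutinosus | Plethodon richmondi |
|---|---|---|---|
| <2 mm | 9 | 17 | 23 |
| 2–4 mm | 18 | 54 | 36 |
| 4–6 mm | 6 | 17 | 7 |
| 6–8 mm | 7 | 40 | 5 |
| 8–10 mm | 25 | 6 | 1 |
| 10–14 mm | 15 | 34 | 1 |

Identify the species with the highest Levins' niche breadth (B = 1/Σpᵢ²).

Proportions for Plethodon cinereus (n=80): 9/80=0.1125, 18/80=0.2250, 6/80=0.0750, 7/80=0.0875, 25/80=0.3125, 15/80=0.1875
Proportions for Plethodon glutinosus (n=168): 17/168=0.1012, 54/168=0.3214, 17/168=0.1012, 40/168=0.2381, 6/168=0.0357, 34/168=0.2024
Proportions for Plethodon richmondi (n=73): 23/73=0.3151, 36/73=0.4932, 7/73=0.0959, 5/73=0.0685, 1/73=0.0137, 1/73=0.0137
Σp_cineᵢ² = 0.1125² + 0.2250² + 0.0750² + 0.0875² + 0.3125² + 0.1875² = 0.012656 + 0.050625 + 0.005625 + 0.007656 + 0.097656 + 0.035156 = 0.209374
B_cine = 1 / 0.209374 = 4.7761
Σp_glutᵢ² = 0.1012² + 0.3214² + 0.1012² + 0.2381² + 0.0357² + 0.2024² = 0.010241 + 0.103298 + 0.010241 + 0.056692 + 0.001274 + 0.040966 = 0.222712
B_glut = 1 / 0.222712 = 4.4901
Σp_richᵢ² = 0.3151² + 0.4932² + 0.0959² + 0.0685² + 0.0137² + 0.0137² = 0.099288 + 0.243246 + 0.009197 + 0.004692 + 0.000188 + 0.000188 = 0.356799
B_rich = 1 / 0.356799 = 2.8027
Highest B → broadest niche (most generalist): Plethodon cinereus (B = 4.78).

Plethodon cinereus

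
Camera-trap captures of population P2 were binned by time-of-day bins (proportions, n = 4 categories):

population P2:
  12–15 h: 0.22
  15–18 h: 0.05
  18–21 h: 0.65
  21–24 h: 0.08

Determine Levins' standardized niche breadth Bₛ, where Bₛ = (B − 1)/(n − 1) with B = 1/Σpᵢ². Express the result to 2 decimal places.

Σpᵢ² = 0.22² + 0.05² + 0.65² + 0.08² = 0.0484 + 0.0025 + 0.4225 + 0.0064 = 0.4798
B = 1 / 0.4798 = 2.0842
Bₛ = (B − 1)/(n − 1) = (2.0842 − 1)/(4 − 1) = 1.0842/3 = 0.3614

0.36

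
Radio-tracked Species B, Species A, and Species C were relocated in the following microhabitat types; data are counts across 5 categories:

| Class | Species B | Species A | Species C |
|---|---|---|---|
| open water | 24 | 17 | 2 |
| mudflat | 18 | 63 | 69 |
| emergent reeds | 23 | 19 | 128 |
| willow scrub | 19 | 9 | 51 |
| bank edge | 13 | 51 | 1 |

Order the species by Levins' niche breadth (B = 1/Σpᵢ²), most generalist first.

Species B > Species A > Species C

Proportions for Species B (n=97): 24/97=0.2474, 18/97=0.1856, 23/97=0.2371, 19/97=0.1959, 13/97=0.1340
Proportions for Species A (n=159): 17/159=0.1069, 63/159=0.3962, 19/159=0.1195, 9/159=0.0566, 51/159=0.3208
Proportions for Species C (n=251): 2/251=0.0080, 69/251=0.2749, 128/251=0.5100, 51/251=0.2032, 1/251=0.0040
Σp_Bᵢ² = 0.2474² + 0.1856² + 0.2371² + 0.1959² + 0.1340² = 0.061207 + 0.034447 + 0.056216 + 0.038377 + 0.017956 = 0.208203
B_B = 1 / 0.208203 = 4.8030
Σp_Aᵢ² = 0.1069² + 0.3962² + 0.1195² + 0.0566² + 0.3208² = 0.011428 + 0.156974 + 0.014280 + 0.003204 + 0.102913 = 0.288799
B_A = 1 / 0.288799 = 3.4626
Σp_Cᵢ² = 0.0080² + 0.2749² + 0.5100² + 0.2032² + 0.0040² = 0.000064 + 0.075570 + 0.260100 + 0.041290 + 0.000016 = 0.377040
B_C = 1 / 0.377040 = 2.6522
Ranking by B (broadest → narrowest): Species B (4.80) > Species A (3.46) > Species C (2.65)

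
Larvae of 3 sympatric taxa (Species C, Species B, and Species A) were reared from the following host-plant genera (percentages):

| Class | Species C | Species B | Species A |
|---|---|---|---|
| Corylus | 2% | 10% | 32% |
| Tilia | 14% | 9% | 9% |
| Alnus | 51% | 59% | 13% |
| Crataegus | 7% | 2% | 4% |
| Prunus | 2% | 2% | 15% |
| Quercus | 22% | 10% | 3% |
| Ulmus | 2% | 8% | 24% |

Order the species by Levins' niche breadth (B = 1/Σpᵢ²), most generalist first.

Convert percentages to proportions (divide by 100).
Σp_Cᵢ² = 0.02² + 0.14² + 0.51² + 0.07² + 0.02² + 0.22² + 0.02² = 0.0004 + 0.0196 + 0.2601 + 0.0049 + 0.0004 + 0.0484 + 0.0004 = 0.3342
B_C = 1 / 0.3342 = 2.9922
Σp_Bᵢ² = 0.10² + 0.09² + 0.59² + 0.02² + 0.02² + 0.10² + 0.08² = 0.0100 + 0.0081 + 0.3481 + 0.0004 + 0.0004 + 0.0100 + 0.0064 = 0.3834
B_B = 1 / 0.3834 = 2.6082
Σp_Aᵢ² = 0.32² + 0.09² + 0.13² + 0.04² + 0.15² + 0.03² + 0.24² = 0.1024 + 0.0081 + 0.0169 + 0.0016 + 0.0225 + 0.0009 + 0.0576 = 0.2100
B_A = 1 / 0.2100 = 4.7619
Ranking by B (broadest → narrowest): Species A (4.76) > Species C (2.99) > Species B (2.61)

Species A > Species C > Species B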